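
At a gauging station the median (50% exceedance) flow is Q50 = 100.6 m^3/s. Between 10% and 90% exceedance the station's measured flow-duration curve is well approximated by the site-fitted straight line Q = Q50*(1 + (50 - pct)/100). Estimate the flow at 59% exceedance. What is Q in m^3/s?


Q = 100.6 * (1 + (50 - 59)/100) = 91.5460 m^3/s


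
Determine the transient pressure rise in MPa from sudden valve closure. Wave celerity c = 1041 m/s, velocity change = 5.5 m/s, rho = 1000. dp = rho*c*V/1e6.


dp = 1000 * 1041 * 5.5 / 1e6 = 5.7255 MPa


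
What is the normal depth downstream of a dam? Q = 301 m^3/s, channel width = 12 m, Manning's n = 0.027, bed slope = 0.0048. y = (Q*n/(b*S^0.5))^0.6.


y = (301 * 0.027 / (12 * 0.0048^0.5))^0.6 = 3.9271 m


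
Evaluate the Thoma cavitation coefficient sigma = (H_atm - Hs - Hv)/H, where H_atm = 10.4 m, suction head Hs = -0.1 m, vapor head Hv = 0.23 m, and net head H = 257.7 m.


sigma = (10.4 - (-0.1) - 0.23) / 257.7 = 0.0399


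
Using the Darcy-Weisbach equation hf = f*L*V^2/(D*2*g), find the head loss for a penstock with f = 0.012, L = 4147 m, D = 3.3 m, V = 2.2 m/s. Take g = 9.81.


hf = 0.012 * 4147 * 2.2^2 / (3.3 * 2 * 9.81) = 3.7200 m


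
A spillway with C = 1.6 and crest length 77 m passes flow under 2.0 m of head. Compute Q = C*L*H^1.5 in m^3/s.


Q = 1.6 * 77 * 2.0^1.5 = 348.4622 m^3/s


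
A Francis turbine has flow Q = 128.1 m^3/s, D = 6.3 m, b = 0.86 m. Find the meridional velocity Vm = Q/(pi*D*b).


Vm = 128.1 / (pi * 6.3 * 0.86) = 7.5259 m/s


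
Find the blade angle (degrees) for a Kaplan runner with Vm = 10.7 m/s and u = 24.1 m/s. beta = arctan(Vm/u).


beta = arctan(10.7 / 24.1) = 23.9404 degrees


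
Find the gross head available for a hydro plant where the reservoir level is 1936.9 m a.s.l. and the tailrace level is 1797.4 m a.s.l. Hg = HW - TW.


Hg = 1936.9 - 1797.4 = 139.5000 m


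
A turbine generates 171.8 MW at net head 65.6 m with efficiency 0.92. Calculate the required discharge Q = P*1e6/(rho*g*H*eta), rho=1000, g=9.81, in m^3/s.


Q = 171.8 * 1e6 / (1000 * 9.81 * 65.6 * 0.92) = 290.1767 m^3/s


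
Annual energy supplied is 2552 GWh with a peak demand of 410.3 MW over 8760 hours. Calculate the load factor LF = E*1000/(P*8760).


LF = 2552 * 1000 / (410.3 * 8760) = 0.7100


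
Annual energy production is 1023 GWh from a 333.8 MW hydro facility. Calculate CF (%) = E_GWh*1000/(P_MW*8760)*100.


CF = 1023 * 1000 / (333.8 * 8760) * 100 = 34.9853 %


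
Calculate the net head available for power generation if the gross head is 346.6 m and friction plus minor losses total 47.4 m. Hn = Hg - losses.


Hn = 346.6 - 47.4 = 299.2000 m


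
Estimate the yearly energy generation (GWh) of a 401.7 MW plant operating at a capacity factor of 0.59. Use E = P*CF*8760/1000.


E = 401.7 * 0.59 * 8760 / 1000 = 2076.1463 GWh


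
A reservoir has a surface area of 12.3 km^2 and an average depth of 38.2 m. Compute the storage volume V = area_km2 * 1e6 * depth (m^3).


V = 12.3 * 1e6 * 38.2 = 4.6986e+08 m^3


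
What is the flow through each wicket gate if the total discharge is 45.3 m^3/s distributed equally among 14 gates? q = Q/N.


q = 45.3 / 14 = 3.2357 m^3/s


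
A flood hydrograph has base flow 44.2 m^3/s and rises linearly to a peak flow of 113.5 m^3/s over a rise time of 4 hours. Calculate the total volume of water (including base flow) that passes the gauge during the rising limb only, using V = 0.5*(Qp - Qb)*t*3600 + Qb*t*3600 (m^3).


V = 0.5*(113.5 - 44.2)*4*3600 + 44.2*4*3600 = 1.1354e+06 m^3


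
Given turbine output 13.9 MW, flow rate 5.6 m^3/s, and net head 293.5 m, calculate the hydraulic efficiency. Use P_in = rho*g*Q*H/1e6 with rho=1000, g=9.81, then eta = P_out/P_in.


P_in = 1000 * 9.81 * 5.6 * 293.5 / 1e6 = 16.1237 MW
eta = 13.9 / 16.1237 = 0.8621


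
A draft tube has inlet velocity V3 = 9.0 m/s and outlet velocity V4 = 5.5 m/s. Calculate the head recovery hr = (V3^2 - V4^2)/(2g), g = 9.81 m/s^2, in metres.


hr = (9.0^2 - 5.5^2) / (2*9.81) = 2.5866 m


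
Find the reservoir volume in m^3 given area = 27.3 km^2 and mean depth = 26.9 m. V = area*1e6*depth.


V = 27.3 * 1e6 * 26.9 = 7.3437e+08 m^3


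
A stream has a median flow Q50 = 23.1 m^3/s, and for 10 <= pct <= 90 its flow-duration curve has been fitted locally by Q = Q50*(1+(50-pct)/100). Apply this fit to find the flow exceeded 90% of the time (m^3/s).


Q = 23.1 * (1 + (50 - 90)/100) = 13.8600 m^3/s


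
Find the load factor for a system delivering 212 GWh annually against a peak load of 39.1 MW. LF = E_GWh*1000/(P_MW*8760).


LF = 212 * 1000 / (39.1 * 8760) = 0.6189


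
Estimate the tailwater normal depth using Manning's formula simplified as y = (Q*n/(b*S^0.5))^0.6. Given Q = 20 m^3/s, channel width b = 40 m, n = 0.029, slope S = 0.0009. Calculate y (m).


y = (20 * 0.029 / (40 * 0.0009^0.5))^0.6 = 0.6465 m


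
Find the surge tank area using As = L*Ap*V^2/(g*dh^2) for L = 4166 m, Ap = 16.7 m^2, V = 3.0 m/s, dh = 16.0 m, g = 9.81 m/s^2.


As = 4166 * 16.7 * 3.0^2 / (9.81 * 16.0^2) = 249.3270 m^2


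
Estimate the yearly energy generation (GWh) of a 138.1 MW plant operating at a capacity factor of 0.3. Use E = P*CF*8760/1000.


E = 138.1 * 0.3 * 8760 / 1000 = 362.9268 GWh


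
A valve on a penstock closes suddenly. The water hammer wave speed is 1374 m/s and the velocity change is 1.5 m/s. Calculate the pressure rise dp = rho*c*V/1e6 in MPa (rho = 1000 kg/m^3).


dp = 1000 * 1374 * 1.5 / 1e6 = 2.0610 MPa


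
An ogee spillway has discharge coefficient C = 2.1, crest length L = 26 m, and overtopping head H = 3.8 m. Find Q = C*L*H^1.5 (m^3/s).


Q = 2.1 * 26 * 3.8^1.5 = 404.4530 m^3/s


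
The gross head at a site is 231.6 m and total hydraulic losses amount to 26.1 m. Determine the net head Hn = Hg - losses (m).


Hn = 231.6 - 26.1 = 205.5000 m


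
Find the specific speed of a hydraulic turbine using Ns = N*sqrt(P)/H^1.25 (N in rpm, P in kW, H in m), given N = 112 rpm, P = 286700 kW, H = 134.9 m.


Ns = 112 * 286700^0.5 / 134.9^1.25 = 130.4418


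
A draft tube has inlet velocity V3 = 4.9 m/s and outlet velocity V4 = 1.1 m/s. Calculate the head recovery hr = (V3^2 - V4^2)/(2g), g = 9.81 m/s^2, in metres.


hr = (4.9^2 - 1.1^2) / (2*9.81) = 1.1621 m


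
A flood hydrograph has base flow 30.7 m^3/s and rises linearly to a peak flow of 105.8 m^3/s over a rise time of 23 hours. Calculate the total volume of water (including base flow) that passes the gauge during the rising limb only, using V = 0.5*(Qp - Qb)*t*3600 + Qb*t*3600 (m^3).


V = 0.5*(105.8 - 30.7)*23*3600 + 30.7*23*3600 = 5.6511e+06 m^3


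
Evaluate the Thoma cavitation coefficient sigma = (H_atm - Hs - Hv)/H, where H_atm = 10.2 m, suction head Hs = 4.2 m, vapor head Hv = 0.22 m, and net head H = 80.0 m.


sigma = (10.2 - 4.2 - 0.22) / 80.0 = 0.0722


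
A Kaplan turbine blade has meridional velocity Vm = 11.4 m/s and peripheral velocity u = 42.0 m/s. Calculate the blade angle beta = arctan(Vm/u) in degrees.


beta = arctan(11.4 / 42.0) = 15.1858 degrees


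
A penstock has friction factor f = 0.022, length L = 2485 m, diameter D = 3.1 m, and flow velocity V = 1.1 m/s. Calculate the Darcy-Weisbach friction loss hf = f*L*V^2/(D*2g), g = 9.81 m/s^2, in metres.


hf = 0.022 * 2485 * 1.1^2 / (3.1 * 2 * 9.81) = 1.0876 m


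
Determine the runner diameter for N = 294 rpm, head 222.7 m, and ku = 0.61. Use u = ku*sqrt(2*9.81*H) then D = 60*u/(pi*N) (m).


u = 0.61 * sqrt(2*9.81*222.7) = 40.3218 m/s
D = 60 * 40.3218 / (pi * 294) = 2.6193 m


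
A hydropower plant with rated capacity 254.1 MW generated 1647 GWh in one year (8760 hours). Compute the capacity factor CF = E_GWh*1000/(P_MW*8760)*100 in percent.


CF = 1647 * 1000 / (254.1 * 8760) * 100 = 73.9920 %


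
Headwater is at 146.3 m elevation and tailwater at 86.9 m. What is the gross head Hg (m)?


Hg = 146.3 - 86.9 = 59.4000 m


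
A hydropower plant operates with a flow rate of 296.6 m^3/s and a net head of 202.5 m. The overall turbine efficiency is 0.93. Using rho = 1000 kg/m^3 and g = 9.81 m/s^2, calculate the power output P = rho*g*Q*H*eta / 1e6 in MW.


P = 1000 * 9.81 * 296.6 * 202.5 * 0.93 / 1e6 = 547.9591 MW


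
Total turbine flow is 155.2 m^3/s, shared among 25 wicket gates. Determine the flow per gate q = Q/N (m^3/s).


q = 155.2 / 25 = 6.2080 m^3/s


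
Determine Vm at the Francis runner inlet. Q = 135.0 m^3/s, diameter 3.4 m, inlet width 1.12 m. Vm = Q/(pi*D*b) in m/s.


Vm = 135.0 / (pi * 3.4 * 1.12) = 11.2846 m/s


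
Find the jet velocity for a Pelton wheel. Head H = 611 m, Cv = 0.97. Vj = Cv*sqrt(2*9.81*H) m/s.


Vj = 0.97 * sqrt(2*9.81*611) = 106.2042 m/s


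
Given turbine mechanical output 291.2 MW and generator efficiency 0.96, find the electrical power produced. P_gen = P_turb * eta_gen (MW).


P_gen = 291.2 * 0.96 = 279.5520 MW


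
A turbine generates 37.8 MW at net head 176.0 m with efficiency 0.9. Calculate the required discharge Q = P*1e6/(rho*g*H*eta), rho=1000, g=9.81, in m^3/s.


Q = 37.8 * 1e6 / (1000 * 9.81 * 176.0 * 0.9) = 24.3258 m^3/s


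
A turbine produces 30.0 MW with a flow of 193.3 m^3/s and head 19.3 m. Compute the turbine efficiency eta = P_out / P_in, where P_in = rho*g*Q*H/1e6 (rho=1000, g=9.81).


P_in = 1000 * 9.81 * 193.3 * 19.3 / 1e6 = 36.5981 MW
eta = 30.0 / 36.5981 = 0.8197


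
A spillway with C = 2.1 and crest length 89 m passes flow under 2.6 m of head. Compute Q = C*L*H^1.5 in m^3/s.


Q = 2.1 * 89 * 2.6^1.5 = 783.5547 m^3/s


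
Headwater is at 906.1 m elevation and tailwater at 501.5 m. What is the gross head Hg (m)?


Hg = 906.1 - 501.5 = 404.6000 m


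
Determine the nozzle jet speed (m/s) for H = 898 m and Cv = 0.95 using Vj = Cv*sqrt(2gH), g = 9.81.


Vj = 0.95 * sqrt(2*9.81*898) = 126.0989 m/s


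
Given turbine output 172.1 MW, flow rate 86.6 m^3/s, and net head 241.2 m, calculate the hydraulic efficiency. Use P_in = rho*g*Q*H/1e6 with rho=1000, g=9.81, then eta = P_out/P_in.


P_in = 1000 * 9.81 * 86.6 * 241.2 / 1e6 = 204.9105 MW
eta = 172.1 / 204.9105 = 0.8399


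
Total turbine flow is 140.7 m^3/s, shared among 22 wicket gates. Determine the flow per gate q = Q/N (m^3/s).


q = 140.7 / 22 = 6.3955 m^3/s


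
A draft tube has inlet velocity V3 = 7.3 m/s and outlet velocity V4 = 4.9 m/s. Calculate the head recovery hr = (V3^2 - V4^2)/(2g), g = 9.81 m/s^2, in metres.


hr = (7.3^2 - 4.9^2) / (2*9.81) = 1.4924 m


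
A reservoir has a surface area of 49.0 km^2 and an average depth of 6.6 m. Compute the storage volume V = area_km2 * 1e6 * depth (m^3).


V = 49.0 * 1e6 * 6.6 = 3.2340e+08 m^3


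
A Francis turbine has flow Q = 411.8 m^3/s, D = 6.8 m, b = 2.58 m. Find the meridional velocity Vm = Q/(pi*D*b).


Vm = 411.8 / (pi * 6.8 * 2.58) = 7.4715 m/s


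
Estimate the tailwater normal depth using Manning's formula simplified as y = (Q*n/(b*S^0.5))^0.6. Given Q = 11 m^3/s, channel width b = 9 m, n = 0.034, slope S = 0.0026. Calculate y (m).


y = (11 * 0.034 / (9 * 0.0026^0.5))^0.6 = 0.8845 m


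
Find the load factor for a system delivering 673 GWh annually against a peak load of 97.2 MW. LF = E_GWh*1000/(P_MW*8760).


LF = 673 * 1000 / (97.2 * 8760) = 0.7904


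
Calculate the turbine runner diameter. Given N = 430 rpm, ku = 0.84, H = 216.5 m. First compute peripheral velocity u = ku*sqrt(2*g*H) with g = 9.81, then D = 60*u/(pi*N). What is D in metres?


u = 0.84 * sqrt(2*9.81*216.5) = 54.7467 m/s
D = 60 * 54.7467 / (pi * 430) = 2.4316 m


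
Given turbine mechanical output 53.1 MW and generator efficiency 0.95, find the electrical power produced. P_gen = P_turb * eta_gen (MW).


P_gen = 53.1 * 0.95 = 50.4450 MW


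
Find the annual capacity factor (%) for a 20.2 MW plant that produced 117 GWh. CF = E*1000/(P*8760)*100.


CF = 117 * 1000 / (20.2 * 8760) * 100 = 66.1196 %


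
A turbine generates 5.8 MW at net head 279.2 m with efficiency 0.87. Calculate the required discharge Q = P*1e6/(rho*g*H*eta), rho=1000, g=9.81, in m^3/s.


Q = 5.8 * 1e6 / (1000 * 9.81 * 279.2 * 0.87) = 2.4340 m^3/s


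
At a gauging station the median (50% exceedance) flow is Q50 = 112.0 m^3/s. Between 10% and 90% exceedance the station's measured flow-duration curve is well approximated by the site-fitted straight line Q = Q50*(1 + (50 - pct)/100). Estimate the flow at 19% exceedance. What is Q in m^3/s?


Q = 112.0 * (1 + (50 - 19)/100) = 146.7200 m^3/s


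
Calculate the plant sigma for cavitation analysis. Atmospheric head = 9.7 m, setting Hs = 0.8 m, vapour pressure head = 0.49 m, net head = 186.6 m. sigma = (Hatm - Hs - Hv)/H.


sigma = (9.7 - 0.8 - 0.49) / 186.6 = 0.0451


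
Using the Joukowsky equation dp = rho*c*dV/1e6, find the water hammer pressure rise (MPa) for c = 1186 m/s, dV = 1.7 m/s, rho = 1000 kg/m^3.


dp = 1000 * 1186 * 1.7 / 1e6 = 2.0162 MPa


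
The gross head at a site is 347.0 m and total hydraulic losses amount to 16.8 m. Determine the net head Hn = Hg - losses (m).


Hn = 347.0 - 16.8 = 330.2000 m


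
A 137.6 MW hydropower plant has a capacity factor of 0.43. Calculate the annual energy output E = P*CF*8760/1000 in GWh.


E = 137.6 * 0.43 * 8760 / 1000 = 518.3117 GWh


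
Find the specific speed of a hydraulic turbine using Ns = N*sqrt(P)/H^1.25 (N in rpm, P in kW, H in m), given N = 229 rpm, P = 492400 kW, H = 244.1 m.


Ns = 229 * 492400^0.5 / 244.1^1.25 = 166.5462


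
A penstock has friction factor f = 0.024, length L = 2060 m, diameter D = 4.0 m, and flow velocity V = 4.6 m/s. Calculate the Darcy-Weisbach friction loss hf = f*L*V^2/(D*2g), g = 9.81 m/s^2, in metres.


hf = 0.024 * 2060 * 4.6^2 / (4.0 * 2 * 9.81) = 13.3302 m


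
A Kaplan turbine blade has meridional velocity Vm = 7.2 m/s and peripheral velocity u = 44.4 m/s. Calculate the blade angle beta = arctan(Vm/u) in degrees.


beta = arctan(7.2 / 44.4) = 9.2110 degrees


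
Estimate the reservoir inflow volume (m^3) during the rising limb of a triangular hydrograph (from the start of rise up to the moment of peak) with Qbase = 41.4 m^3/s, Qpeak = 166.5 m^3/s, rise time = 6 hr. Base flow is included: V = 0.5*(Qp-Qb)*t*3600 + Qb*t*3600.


V = 0.5*(166.5 - 41.4)*6*3600 + 41.4*6*3600 = 2.2453e+06 m^3


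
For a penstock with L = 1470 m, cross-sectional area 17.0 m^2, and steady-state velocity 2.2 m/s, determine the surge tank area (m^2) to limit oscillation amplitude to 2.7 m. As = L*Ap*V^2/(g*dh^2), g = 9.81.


As = 1470 * 17.0 * 2.2^2 / (9.81 * 2.7^2) = 1691.2783 m^2


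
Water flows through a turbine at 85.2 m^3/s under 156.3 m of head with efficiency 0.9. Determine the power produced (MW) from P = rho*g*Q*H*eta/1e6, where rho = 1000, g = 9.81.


P = 1000 * 9.81 * 85.2 * 156.3 * 0.9 / 1e6 = 117.5737 MW


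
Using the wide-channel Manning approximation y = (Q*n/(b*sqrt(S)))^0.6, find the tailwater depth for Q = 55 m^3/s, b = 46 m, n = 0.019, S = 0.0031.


y = (55 * 0.019 / (46 * 0.0031^0.5))^0.6 = 0.5840 m


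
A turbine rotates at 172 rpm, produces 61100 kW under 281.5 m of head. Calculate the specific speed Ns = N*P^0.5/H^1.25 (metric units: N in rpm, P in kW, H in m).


Ns = 172 * 61100^0.5 / 281.5^1.25 = 36.8724


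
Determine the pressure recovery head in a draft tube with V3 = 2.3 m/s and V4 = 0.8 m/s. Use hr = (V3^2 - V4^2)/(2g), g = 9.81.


hr = (2.3^2 - 0.8^2) / (2*9.81) = 0.2370 m


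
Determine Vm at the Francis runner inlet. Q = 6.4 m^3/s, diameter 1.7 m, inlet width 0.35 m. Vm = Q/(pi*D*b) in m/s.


Vm = 6.4 / (pi * 1.7 * 0.35) = 3.4238 m/s


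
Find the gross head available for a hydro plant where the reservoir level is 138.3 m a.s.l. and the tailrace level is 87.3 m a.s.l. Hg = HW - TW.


Hg = 138.3 - 87.3 = 51.0000 m


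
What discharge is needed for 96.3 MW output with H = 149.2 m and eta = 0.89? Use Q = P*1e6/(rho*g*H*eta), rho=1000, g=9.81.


Q = 96.3 * 1e6 / (1000 * 9.81 * 149.2 * 0.89) = 73.9262 m^3/s


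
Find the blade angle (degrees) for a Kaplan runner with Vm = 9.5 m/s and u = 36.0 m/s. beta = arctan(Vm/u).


beta = arctan(9.5 / 36.0) = 14.7827 degrees


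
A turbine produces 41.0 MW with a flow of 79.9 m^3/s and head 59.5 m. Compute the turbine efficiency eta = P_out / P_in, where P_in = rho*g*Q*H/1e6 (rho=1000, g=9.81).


P_in = 1000 * 9.81 * 79.9 * 59.5 / 1e6 = 46.6372 MW
eta = 41.0 / 46.6372 = 0.8791


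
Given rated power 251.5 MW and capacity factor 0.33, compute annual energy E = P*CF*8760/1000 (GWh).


E = 251.5 * 0.33 * 8760 / 1000 = 727.0362 GWh


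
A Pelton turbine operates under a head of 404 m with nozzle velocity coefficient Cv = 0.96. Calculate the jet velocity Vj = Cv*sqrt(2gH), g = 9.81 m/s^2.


Vj = 0.96 * sqrt(2*9.81*404) = 85.4695 m/s


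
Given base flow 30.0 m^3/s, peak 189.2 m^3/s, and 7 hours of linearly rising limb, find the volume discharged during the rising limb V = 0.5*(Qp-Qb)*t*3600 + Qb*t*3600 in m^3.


V = 0.5*(189.2 - 30.0)*7*3600 + 30.0*7*3600 = 2.7619e+06 m^3


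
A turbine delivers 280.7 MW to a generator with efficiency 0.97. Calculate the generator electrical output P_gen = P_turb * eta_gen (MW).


P_gen = 280.7 * 0.97 = 272.2790 MW


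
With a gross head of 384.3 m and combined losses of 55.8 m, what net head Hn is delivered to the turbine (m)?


Hn = 384.3 - 55.8 = 328.5000 m


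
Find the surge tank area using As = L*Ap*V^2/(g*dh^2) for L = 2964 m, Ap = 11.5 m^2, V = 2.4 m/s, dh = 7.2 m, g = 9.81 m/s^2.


As = 2964 * 11.5 * 2.4^2 / (9.81 * 7.2^2) = 386.0686 m^2


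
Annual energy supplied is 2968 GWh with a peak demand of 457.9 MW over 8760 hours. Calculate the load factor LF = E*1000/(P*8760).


LF = 2968 * 1000 / (457.9 * 8760) = 0.7399


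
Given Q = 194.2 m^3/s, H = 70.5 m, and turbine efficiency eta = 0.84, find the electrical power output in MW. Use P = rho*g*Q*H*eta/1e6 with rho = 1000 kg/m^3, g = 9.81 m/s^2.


P = 1000 * 9.81 * 194.2 * 70.5 * 0.84 / 1e6 = 112.8201 MW


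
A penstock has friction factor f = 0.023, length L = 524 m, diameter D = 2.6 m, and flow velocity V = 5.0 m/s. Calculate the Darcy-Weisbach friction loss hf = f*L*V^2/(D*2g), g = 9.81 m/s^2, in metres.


hf = 0.023 * 524 * 5.0^2 / (2.6 * 2 * 9.81) = 5.9065 m


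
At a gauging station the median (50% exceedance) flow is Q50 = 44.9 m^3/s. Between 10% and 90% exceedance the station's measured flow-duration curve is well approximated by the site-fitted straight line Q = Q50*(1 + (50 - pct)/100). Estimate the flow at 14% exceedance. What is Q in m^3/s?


Q = 44.9 * (1 + (50 - 14)/100) = 61.0640 m^3/s


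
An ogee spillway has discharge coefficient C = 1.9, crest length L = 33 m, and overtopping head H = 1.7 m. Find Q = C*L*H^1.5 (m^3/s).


Q = 1.9 * 33 * 1.7^1.5 = 138.9764 m^3/s


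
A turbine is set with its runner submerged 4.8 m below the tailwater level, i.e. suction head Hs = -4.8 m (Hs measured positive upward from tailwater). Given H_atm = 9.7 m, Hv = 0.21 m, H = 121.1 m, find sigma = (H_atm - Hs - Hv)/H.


sigma = (9.7 - (-4.8) - 0.21) / 121.1 = 0.1180


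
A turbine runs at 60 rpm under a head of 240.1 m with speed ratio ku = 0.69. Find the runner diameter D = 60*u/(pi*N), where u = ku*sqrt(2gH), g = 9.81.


u = 0.69 * sqrt(2*9.81*240.1) = 47.3581 m/s
D = 60 * 47.3581 / (pi * 60) = 15.0746 m


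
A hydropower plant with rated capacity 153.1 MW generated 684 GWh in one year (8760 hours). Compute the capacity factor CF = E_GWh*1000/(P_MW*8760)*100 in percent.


CF = 684 * 1000 / (153.1 * 8760) * 100 = 51.0008 %


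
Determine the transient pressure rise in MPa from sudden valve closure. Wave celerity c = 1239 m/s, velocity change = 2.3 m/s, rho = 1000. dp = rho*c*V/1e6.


dp = 1000 * 1239 * 2.3 / 1e6 = 2.8497 MPa


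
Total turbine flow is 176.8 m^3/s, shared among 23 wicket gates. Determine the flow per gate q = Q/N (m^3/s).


q = 176.8 / 23 = 7.6870 m^3/s


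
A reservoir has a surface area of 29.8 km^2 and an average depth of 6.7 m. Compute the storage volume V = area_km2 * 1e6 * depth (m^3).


V = 29.8 * 1e6 * 6.7 = 1.9966e+08 m^3


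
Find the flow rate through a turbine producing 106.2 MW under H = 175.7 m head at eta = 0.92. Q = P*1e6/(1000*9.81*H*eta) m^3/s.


Q = 106.2 * 1e6 / (1000 * 9.81 * 175.7 * 0.92) = 66.9724 m^3/s


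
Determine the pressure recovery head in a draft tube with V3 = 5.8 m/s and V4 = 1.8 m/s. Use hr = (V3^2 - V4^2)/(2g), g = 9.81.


hr = (5.8^2 - 1.8^2) / (2*9.81) = 1.5494 m


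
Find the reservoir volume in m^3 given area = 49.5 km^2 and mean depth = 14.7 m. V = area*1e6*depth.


V = 49.5 * 1e6 * 14.7 = 7.2765e+08 m^3


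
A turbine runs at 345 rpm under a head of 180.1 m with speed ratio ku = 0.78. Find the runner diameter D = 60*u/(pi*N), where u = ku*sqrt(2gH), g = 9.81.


u = 0.78 * sqrt(2*9.81*180.1) = 46.3661 m/s
D = 60 * 46.3661 / (pi * 345) = 2.5667 m


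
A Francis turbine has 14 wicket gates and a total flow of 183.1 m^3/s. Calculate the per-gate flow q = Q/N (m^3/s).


q = 183.1 / 14 = 13.0786 m^3/s


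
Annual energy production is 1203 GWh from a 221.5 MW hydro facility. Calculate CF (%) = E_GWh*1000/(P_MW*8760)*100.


CF = 1203 * 1000 / (221.5 * 8760) * 100 = 61.9994 %


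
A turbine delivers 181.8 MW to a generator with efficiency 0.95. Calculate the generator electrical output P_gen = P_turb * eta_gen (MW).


P_gen = 181.8 * 0.95 = 172.7100 MW


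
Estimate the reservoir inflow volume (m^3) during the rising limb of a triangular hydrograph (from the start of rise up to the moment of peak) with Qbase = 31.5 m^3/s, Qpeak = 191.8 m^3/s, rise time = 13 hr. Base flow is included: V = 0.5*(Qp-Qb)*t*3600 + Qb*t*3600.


V = 0.5*(191.8 - 31.5)*13*3600 + 31.5*13*3600 = 5.2252e+06 m^3


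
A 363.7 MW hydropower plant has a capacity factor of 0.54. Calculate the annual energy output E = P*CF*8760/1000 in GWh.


E = 363.7 * 0.54 * 8760 / 1000 = 1720.4465 GWh


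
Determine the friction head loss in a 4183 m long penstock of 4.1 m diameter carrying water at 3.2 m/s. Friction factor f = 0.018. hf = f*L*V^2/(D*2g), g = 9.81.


hf = 0.018 * 4183 * 3.2^2 / (4.1 * 2 * 9.81) = 9.5847 m


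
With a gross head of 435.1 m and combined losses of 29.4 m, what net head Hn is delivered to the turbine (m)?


Hn = 435.1 - 29.4 = 405.7000 m


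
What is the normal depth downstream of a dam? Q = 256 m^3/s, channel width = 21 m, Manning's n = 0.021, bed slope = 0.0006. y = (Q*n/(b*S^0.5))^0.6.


y = (256 * 0.021 / (21 * 0.0006^0.5))^0.6 = 4.0879 m


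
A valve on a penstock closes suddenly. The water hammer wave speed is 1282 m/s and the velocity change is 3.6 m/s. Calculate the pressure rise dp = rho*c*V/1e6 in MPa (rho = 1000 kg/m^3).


dp = 1000 * 1282 * 3.6 / 1e6 = 4.6152 MPa


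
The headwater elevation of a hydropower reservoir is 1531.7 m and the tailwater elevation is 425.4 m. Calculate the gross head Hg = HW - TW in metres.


Hg = 1531.7 - 425.4 = 1106.3000 m


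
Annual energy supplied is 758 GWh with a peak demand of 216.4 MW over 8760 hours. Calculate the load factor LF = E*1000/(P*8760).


LF = 758 * 1000 / (216.4 * 8760) = 0.3999


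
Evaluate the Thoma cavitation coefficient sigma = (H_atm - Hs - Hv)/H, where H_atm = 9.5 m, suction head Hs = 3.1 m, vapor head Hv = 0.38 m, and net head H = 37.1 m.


sigma = (9.5 - 3.1 - 0.38) / 37.1 = 0.1623


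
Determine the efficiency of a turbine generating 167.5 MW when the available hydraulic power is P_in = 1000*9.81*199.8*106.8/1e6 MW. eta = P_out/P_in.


P_in = 1000 * 9.81 * 199.8 * 106.8 / 1e6 = 209.3321 MW
eta = 167.5 / 209.3321 = 0.8002


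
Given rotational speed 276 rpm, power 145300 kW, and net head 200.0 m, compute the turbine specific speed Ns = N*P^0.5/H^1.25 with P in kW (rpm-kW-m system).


Ns = 276 * 145300^0.5 / 200.0^1.25 = 139.8796


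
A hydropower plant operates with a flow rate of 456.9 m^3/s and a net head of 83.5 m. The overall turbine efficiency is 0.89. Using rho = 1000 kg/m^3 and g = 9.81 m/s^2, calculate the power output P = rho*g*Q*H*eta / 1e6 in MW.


P = 1000 * 9.81 * 456.9 * 83.5 * 0.89 / 1e6 = 333.0939 MW


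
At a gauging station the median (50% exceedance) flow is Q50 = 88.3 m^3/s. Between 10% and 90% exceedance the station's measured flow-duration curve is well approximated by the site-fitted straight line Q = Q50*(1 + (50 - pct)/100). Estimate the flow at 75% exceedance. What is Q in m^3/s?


Q = 88.3 * (1 + (50 - 75)/100) = 66.2250 m^3/s


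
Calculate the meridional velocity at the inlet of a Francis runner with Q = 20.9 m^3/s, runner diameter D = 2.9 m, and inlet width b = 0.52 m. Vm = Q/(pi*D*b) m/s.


Vm = 20.9 / (pi * 2.9 * 0.52) = 4.4116 m/s


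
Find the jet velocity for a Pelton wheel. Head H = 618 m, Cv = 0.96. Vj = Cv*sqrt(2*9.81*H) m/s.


Vj = 0.96 * sqrt(2*9.81*618) = 105.7097 m/s


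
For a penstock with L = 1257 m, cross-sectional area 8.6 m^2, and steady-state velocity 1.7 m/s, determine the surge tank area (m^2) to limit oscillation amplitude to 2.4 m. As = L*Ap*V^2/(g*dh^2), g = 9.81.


As = 1257 * 8.6 * 1.7^2 / (9.81 * 2.4^2) = 552.8917 m^2


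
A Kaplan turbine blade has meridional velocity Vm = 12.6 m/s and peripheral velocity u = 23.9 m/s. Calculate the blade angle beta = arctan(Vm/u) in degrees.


beta = arctan(12.6 / 23.9) = 27.7980 degrees


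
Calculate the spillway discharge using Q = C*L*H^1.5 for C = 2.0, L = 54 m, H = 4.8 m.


Q = 2.0 * 54 * 4.8^1.5 = 1135.7575 m^3/s


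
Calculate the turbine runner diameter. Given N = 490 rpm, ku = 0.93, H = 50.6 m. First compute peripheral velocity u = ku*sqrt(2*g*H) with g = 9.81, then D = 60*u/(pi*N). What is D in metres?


u = 0.93 * sqrt(2*9.81*50.6) = 29.3027 m/s
D = 60 * 29.3027 / (pi * 490) = 1.1421 m


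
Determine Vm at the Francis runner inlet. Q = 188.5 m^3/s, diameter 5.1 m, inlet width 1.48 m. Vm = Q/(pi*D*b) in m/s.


Vm = 188.5 / (pi * 5.1 * 1.48) = 7.9493 m/s


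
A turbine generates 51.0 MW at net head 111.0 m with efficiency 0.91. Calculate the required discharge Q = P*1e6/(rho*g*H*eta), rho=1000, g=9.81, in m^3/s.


Q = 51.0 * 1e6 / (1000 * 9.81 * 111.0 * 0.91) = 51.4679 m^3/s


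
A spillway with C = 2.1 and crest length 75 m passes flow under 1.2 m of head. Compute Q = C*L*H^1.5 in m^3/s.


Q = 2.1 * 75 * 1.2^1.5 = 207.0391 m^3/s


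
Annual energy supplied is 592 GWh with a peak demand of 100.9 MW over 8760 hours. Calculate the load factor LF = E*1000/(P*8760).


LF = 592 * 1000 / (100.9 * 8760) = 0.6698


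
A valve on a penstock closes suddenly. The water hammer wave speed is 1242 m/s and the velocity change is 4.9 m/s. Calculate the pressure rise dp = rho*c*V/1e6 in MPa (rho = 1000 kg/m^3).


dp = 1000 * 1242 * 4.9 / 1e6 = 6.0858 MPa


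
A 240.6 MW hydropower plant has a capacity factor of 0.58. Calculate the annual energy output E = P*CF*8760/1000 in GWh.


E = 240.6 * 0.58 * 8760 / 1000 = 1222.4405 GWh


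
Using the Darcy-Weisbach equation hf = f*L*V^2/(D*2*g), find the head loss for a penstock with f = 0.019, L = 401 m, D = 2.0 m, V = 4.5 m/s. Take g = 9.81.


hf = 0.019 * 401 * 4.5^2 / (2.0 * 2 * 9.81) = 3.9318 m


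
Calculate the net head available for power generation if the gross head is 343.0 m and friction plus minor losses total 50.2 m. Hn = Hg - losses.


Hn = 343.0 - 50.2 = 292.8000 m


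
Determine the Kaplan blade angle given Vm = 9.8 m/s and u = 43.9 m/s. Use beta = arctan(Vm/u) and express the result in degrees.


beta = arctan(9.8 / 43.9) = 12.5841 degrees


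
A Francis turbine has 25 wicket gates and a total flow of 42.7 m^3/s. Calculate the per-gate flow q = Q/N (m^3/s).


q = 42.7 / 25 = 1.7080 m^3/s


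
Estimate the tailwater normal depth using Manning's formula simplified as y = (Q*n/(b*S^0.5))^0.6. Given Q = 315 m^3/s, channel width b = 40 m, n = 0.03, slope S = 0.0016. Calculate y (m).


y = (315 * 0.03 / (40 * 0.0016^0.5))^0.6 = 2.9026 m


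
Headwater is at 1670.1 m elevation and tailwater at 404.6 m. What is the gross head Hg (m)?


Hg = 1670.1 - 404.6 = 1265.5000 m


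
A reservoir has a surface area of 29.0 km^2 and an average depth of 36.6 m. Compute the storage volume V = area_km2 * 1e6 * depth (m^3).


V = 29.0 * 1e6 * 36.6 = 1.0614e+09 m^3


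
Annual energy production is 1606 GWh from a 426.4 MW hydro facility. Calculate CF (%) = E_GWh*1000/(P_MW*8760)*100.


CF = 1606 * 1000 / (426.4 * 8760) * 100 = 42.9956 %


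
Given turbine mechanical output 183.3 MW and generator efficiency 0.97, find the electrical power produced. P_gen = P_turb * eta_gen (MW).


P_gen = 183.3 * 0.97 = 177.8010 MW


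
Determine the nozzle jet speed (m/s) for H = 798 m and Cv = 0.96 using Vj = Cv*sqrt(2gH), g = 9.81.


Vj = 0.96 * sqrt(2*9.81*798) = 120.1219 m/s


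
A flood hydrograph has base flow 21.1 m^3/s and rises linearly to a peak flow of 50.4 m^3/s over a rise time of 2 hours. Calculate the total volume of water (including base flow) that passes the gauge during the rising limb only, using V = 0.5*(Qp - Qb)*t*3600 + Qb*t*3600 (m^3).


V = 0.5*(50.4 - 21.1)*2*3600 + 21.1*2*3600 = 257400.0000 m^3


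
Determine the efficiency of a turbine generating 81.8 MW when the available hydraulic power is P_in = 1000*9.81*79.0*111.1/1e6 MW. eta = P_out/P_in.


P_in = 1000 * 9.81 * 79.0 * 111.1 / 1e6 = 86.1014 MW
eta = 81.8 / 86.1014 = 0.9500


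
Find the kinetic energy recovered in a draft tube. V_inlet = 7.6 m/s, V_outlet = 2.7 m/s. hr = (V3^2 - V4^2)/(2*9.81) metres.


hr = (7.6^2 - 2.7^2) / (2*9.81) = 2.5724 m


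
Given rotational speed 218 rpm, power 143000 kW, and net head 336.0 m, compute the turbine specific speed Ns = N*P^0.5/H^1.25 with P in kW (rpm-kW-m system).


Ns = 218 * 143000^0.5 / 336.0^1.25 = 57.3060


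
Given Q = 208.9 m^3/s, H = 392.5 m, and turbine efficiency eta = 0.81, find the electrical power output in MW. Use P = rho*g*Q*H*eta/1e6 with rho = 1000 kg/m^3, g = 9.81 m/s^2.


P = 1000 * 9.81 * 208.9 * 392.5 * 0.81 / 1e6 = 651.5266 MW


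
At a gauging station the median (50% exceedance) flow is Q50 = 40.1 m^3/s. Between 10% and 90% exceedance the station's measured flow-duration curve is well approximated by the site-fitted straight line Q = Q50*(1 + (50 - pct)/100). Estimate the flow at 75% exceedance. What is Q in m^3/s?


Q = 40.1 * (1 + (50 - 75)/100) = 30.0750 m^3/s


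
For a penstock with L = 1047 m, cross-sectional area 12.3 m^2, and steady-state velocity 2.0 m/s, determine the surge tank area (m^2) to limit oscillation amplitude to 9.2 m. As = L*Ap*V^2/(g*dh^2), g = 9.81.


As = 1047 * 12.3 * 2.0^2 / (9.81 * 9.2^2) = 62.0393 m^2


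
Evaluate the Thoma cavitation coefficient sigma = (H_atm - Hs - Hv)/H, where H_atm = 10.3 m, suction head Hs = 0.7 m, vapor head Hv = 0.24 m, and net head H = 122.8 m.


sigma = (10.3 - 0.7 - 0.24) / 122.8 = 0.0762


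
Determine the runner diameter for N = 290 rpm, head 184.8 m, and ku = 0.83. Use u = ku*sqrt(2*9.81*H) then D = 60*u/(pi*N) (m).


u = 0.83 * sqrt(2*9.81*184.8) = 49.9780 m/s
D = 60 * 49.9780 / (pi * 290) = 3.2914 m


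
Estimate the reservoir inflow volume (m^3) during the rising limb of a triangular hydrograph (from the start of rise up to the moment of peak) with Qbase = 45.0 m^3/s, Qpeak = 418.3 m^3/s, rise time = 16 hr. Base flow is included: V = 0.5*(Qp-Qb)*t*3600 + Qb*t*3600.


V = 0.5*(418.3 - 45.0)*16*3600 + 45.0*16*3600 = 1.3343e+07 m^3


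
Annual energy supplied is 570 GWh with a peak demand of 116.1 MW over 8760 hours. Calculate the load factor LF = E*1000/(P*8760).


LF = 570 * 1000 / (116.1 * 8760) = 0.5605


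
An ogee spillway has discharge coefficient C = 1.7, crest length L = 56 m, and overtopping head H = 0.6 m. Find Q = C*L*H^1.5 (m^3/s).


Q = 1.7 * 56 * 0.6^1.5 = 44.2450 m^3/s


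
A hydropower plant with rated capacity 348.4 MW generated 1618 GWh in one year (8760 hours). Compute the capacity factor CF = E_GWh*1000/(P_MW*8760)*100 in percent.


CF = 1618 * 1000 / (348.4 * 8760) * 100 = 53.0147 %


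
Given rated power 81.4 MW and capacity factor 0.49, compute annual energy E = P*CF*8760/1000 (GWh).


E = 81.4 * 0.49 * 8760 / 1000 = 349.4014 GWh


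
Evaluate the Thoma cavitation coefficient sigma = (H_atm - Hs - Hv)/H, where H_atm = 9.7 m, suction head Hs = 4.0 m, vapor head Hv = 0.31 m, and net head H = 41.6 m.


sigma = (9.7 - 4.0 - 0.31) / 41.6 = 0.1296


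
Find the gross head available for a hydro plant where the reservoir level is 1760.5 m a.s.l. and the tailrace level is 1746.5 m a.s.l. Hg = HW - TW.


Hg = 1760.5 - 1746.5 = 14.0000 m


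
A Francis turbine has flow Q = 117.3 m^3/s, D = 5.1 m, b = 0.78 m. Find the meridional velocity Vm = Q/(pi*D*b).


Vm = 117.3 / (pi * 5.1 * 0.78) = 9.3861 m/s


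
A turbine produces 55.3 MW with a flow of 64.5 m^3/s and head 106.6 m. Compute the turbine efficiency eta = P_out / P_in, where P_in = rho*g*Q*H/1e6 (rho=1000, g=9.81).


P_in = 1000 * 9.81 * 64.5 * 106.6 / 1e6 = 67.4506 MW
eta = 55.3 / 67.4506 = 0.8199


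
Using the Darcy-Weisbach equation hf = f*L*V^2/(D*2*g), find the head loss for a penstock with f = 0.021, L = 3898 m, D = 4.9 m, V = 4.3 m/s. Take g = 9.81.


hf = 0.021 * 3898 * 4.3^2 / (4.9 * 2 * 9.81) = 15.7436 m


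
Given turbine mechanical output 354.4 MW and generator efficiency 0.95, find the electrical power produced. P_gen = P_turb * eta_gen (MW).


P_gen = 354.4 * 0.95 = 336.6800 MW


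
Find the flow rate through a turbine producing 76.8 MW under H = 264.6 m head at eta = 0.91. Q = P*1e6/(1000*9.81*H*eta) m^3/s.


Q = 76.8 * 1e6 / (1000 * 9.81 * 264.6 * 0.91) = 32.5133 m^3/s


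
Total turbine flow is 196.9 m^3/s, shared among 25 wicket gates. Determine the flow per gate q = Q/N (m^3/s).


q = 196.9 / 25 = 7.8760 m^3/s


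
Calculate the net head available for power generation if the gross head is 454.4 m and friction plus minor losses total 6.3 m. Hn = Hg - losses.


Hn = 454.4 - 6.3 = 448.1000 m


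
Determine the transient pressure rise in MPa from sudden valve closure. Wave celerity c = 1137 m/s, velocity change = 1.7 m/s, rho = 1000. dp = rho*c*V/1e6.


dp = 1000 * 1137 * 1.7 / 1e6 = 1.9329 MPa


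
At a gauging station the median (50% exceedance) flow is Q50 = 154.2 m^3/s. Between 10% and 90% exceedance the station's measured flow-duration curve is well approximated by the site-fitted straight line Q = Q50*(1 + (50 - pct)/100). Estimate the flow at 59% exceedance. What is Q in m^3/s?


Q = 154.2 * (1 + (50 - 59)/100) = 140.3220 m^3/s


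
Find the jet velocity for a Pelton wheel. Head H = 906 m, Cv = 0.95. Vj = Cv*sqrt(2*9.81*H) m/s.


Vj = 0.95 * sqrt(2*9.81*906) = 126.6593 m/s


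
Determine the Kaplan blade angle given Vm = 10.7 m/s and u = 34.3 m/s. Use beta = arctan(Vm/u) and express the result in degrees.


beta = arctan(10.7 / 34.3) = 17.3255 degrees


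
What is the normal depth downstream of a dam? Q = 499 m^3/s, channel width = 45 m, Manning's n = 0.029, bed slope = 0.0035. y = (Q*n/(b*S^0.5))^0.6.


y = (499 * 0.029 / (45 * 0.0035^0.5))^0.6 = 2.7615 m


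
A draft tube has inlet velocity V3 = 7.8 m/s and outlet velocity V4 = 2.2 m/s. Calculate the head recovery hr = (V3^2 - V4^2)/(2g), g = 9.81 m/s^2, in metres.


hr = (7.8^2 - 2.2^2) / (2*9.81) = 2.8542 m


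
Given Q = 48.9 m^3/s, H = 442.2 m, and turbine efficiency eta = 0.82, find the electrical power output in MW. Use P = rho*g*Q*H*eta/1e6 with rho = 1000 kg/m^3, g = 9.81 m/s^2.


P = 1000 * 9.81 * 48.9 * 442.2 * 0.82 / 1e6 = 173.9444 MW


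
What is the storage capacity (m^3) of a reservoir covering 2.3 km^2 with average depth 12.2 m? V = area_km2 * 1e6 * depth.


V = 2.3 * 1e6 * 12.2 = 2.8060e+07 m^3


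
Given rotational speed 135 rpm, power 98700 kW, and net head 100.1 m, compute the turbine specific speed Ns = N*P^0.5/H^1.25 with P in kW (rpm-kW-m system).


Ns = 135 * 98700^0.5 / 100.1^1.25 = 133.9522


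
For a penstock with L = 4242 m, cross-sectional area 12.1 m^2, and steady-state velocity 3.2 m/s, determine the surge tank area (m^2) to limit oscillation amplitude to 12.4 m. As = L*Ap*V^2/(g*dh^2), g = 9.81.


As = 4242 * 12.1 * 3.2^2 / (9.81 * 12.4^2) = 348.4525 m^2


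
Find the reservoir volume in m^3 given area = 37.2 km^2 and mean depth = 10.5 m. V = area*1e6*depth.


V = 37.2 * 1e6 * 10.5 = 3.9060e+08 m^3


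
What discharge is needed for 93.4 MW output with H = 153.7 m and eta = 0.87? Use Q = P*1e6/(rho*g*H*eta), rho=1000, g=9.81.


Q = 93.4 * 1e6 / (1000 * 9.81 * 153.7 * 0.87) = 71.2008 m^3/s


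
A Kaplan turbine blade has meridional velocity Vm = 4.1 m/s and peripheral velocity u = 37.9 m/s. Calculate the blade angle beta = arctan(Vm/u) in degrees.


beta = arctan(4.1 / 37.9) = 6.1742 degrees


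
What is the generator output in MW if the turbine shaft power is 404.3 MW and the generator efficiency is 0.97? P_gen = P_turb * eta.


P_gen = 404.3 * 0.97 = 392.1710 MW


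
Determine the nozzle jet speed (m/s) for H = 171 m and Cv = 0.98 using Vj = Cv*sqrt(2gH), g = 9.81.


Vj = 0.98 * sqrt(2*9.81*171) = 56.7641 m/s


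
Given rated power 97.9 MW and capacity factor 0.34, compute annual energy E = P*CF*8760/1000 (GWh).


E = 97.9 * 0.34 * 8760 / 1000 = 291.5854 GWh


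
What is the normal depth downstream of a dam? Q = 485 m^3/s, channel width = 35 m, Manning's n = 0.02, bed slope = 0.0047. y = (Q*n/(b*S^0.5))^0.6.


y = (485 * 0.02 / (35 * 0.0047^0.5))^0.6 = 2.3120 m


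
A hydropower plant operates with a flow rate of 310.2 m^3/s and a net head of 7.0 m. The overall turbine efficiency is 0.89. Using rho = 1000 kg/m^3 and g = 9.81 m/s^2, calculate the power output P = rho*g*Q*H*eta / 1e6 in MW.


P = 1000 * 9.81 * 310.2 * 7.0 * 0.89 / 1e6 = 18.9583 MW


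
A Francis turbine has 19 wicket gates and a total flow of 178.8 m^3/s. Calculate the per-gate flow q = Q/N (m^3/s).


q = 178.8 / 19 = 9.4105 m^3/s


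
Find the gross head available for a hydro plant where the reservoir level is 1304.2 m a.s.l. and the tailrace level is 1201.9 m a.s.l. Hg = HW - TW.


Hg = 1304.2 - 1201.9 = 102.3000 m


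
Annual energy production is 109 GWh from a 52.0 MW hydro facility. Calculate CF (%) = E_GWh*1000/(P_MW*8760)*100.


CF = 109 * 1000 / (52.0 * 8760) * 100 = 23.9287 %


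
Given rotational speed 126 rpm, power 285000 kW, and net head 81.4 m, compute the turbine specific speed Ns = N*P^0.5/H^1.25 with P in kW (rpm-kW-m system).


Ns = 126 * 285000^0.5 / 81.4^1.25 = 275.1139


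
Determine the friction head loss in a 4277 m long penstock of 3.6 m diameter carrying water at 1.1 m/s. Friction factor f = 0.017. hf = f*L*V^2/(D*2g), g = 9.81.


hf = 0.017 * 4277 * 1.1^2 / (3.6 * 2 * 9.81) = 1.2456 m


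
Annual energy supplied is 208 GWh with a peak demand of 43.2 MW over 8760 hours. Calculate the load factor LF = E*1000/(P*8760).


LF = 208 * 1000 / (43.2 * 8760) = 0.5496


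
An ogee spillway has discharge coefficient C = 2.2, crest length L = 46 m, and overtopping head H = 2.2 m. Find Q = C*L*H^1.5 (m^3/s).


Q = 2.2 * 46 * 2.2^1.5 = 330.2285 m^3/s


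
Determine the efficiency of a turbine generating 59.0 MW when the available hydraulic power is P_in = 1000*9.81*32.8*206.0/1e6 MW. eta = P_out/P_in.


P_in = 1000 * 9.81 * 32.8 * 206.0 / 1e6 = 66.2842 MW
eta = 59.0 / 66.2842 = 0.8901
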